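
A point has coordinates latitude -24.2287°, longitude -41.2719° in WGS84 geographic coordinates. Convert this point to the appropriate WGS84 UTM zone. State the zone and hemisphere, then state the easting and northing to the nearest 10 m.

Zone 24S: E 269290 m, N 7318580 m

Longitude -41.2719° lies in the 6° band [-42°, -36°), giving zone 24; latitude is south of the equator, so 24S.
Zone 24 central meridian λ₀ = 6×24 − 183 = -39°; Δλ = -2.2719°.
Transverse Mercator on WGS84 with k₀ = 0.9996 gives E = 269292.438 m, N = 7318575.060 m.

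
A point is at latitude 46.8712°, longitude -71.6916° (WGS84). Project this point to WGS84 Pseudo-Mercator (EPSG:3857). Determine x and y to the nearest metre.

x -7980672 m, y 5921076 m

Web Mercator is spherical with R = a = 6378137 m.
x = R·λ = 6378137 × -1.251254466 = -7980672.406 m.
y = R·ln tan(π/4 + φ/2) = 6378137 × 0.928339406 = 5921075.916 m.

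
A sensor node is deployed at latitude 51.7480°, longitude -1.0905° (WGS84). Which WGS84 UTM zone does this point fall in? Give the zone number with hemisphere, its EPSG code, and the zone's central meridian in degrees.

UTM zone = ⌊(λ + 180)/6⌋ + 1; -1.0905° ∈ [-6°, 0°) → zone 30.
Hemisphere: N (φ ≥ 0).
Central meridian λ₀ = 6×30 − 183 = -3°.
EPSG code: 32630.

Zone 30N (EPSG:32630), central meridian -3°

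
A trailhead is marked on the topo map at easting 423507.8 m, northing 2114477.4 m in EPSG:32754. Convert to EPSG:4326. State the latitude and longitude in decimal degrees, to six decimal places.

lat -71.060900°, lon 138.888000°

Zone 54S: λ₀ = 141°, k₀ = 0.9996, false easting 500000 m, false northing 10000000 m.
Meridian distance M = (N − FN)/k₀ = -7888678.1 m.
Inverse transverse Mercator on WGS84 gives φ = -71.06089985°, λ = 138.88800004°.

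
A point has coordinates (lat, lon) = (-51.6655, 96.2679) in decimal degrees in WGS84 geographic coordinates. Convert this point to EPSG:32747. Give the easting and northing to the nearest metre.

Zone 47 central meridian λ₀ = 6×47 − 183 = 99°; Δλ = -2.7321°.
Transverse Mercator on WGS84 with k₀ = 0.9996 gives E = 311061.583 m, N = 4272630.089 m.

E 311062 m, N 4272630 m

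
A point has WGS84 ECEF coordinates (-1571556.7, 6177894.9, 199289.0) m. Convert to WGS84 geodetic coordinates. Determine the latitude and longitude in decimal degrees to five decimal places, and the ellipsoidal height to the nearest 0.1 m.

λ = atan2(Y, X) = 104.27239966°; p = √(X²+Y²) = 6374651.0 m.
Bowring's method on WGS84 (a = 6378137 m, b = 6356752.314 m) gives φ = 1.80270006°, h = -350.578 m.

lat 1.80270°, lon 104.27240°, h -350.6 m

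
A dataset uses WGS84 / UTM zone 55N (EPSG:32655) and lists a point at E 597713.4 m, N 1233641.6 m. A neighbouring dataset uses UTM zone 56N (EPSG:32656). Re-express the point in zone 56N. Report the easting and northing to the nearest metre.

E -58089 m, N 1238315 m

UTM 55N → geographic: φ = 11.15840027°, λ = 147.89489958°.
UTM 56N (λ₀ = 153°) forward: E = -58088.983 m, N = 1238314.949 m.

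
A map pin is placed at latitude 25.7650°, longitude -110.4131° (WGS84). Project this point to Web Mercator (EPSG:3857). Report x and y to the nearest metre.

x -12291130 m, y 2970004 m

Web Mercator is spherical with R = a = 6378137 m.
x = R·λ = 6378137 × -1.927072132 = -12291130.069 m.
y = R·ln tan(π/4 + φ/2) = 6378137 × 0.465653870 = 2970004.179 m.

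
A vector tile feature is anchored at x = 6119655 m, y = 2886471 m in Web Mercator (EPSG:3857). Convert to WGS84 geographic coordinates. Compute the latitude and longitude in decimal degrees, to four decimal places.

lat 25.0873°, lon 54.9738°

R = 6378137 m. λ = x/R = 54.97379620°.
φ = 2·arctan(exp(y/R)) − 90° = 2·arctan(1.57233) − 90° = 25.08729774°.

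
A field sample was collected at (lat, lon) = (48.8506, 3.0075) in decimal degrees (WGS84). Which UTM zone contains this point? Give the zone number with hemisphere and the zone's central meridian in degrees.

UTM zone = ⌊(λ + 180)/6⌋ + 1; 3.0075° ∈ [0°, 6°) → zone 31.
Hemisphere: N (φ ≥ 0).
Central meridian λ₀ = 6×31 − 183 = 3°.

Zone 31N, central meridian 3°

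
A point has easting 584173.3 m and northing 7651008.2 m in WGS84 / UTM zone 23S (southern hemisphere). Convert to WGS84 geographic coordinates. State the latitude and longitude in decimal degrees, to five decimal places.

Zone 23S: λ₀ = -45°, k₀ = 0.9996, false easting 500000 m, false northing 10000000 m.
Meridian distance M = (N − FN)/k₀ = -2349931.8 m.
Inverse transverse Mercator on WGS84 gives φ = -21.24060035°, λ = -44.18879996°.

lat -21.24060°, lon -44.18880°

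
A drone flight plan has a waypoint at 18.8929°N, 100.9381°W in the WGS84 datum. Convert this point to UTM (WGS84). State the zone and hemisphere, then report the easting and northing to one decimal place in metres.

Longitude -100.9381° lies in the 6° band [-102°, -96°), giving zone 14; latitude is north of the equator, so 14N.
Zone 14 central meridian λ₀ = 6×14 − 183 = -99°; Δλ = -1.9381°.
Transverse Mercator on WGS84 with k₀ = 0.9996 gives E = 295854.056 m, N = 2090095.442 m.

Zone 14N: E 295854.1 m, N 2090095.4 m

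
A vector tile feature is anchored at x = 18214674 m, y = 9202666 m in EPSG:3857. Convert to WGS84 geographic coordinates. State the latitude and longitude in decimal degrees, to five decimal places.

lat 63.41470°, lon 163.62520°

R = 6378137 m. λ = x/R = 163.62520049°.
φ = 2·arctan(exp(y/R)) − 90° = 2·arctan(4.23272) − 90° = 63.41469870°.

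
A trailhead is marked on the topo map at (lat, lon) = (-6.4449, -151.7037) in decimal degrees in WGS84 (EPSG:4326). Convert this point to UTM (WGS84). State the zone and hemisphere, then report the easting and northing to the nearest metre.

Longitude -151.7037° lies in the 6° band [-156°, -150°), giving zone 5; latitude is south of the equator, so 5S.
Zone 5 central meridian λ₀ = 6×5 − 183 = -153°; Δλ = +1.2963°.
Transverse Mercator on WGS84 with k₀ = 0.9996 gives E = 643352.187 m, N = 9287432.761 m.

Zone 5S: E 643352 m, N 9287433 m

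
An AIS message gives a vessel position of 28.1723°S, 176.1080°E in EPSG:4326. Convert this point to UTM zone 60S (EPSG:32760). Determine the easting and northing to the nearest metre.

Zone 60 central meridian λ₀ = 6×60 − 183 = 177°; Δλ = -0.8920°.
Transverse Mercator on WGS84 with k₀ = 0.9996 gives E = 412434.232 m, N = 6883389.007 m.

E 412434 m, N 6883389 m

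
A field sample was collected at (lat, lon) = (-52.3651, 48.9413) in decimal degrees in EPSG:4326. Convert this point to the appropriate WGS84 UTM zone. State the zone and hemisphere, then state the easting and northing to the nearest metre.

Longitude 48.9413° lies in the 6° band [48°, 54°), giving zone 39; latitude is south of the equator, so 39S.
Zone 39 central meridian λ₀ = 6×39 − 183 = 51°; Δλ = -2.0587°.
Transverse Mercator on WGS84 with k₀ = 0.9996 gives E = 359829.424 m, N = 4196358.446 m.

Zone 39S: E 359829 m, N 4196358 m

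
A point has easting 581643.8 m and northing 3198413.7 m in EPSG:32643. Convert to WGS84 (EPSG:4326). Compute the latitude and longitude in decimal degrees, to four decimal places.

Zone 43N: λ₀ = 75°, k₀ = 0.9996, false easting 500000 m.
Meridian distance M = (N − FN)/k₀ = 3199693.6 m.
Inverse transverse Mercator on WGS84 gives φ = 28.91099971°, λ = 75.83750019°.

lat 28.9110°, lon 75.8375°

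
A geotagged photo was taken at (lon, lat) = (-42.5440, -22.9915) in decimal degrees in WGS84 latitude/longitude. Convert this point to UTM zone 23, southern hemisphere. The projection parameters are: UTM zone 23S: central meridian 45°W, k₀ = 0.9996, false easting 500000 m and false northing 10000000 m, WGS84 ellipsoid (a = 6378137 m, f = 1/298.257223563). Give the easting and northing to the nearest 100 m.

Zone 23 central meridian λ₀ = 6×23 − 183 = -45°; Δλ = +2.4560°.
Transverse Mercator on WGS84 with k₀ = 0.9996 gives E = 751764.332 m, N = 7455312.664 m.

E 751800 m, N 7455300 m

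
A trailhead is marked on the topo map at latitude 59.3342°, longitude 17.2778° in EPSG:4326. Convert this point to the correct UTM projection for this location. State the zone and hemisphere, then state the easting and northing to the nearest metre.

Zone 33N: E 629578 m, N 6579482 m

Longitude 17.2778° lies in the 6° band [12°, 18°), giving zone 33; latitude is north of the equator, so 33N.
Zone 33 central meridian λ₀ = 6×33 − 183 = 15°; Δλ = +2.2778°.
Transverse Mercator on WGS84 with k₀ = 0.9996 gives E = 629578.143 m, N = 6579482.290 m.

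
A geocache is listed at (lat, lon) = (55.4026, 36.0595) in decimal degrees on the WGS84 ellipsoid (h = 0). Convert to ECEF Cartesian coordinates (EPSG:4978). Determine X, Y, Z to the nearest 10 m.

X 2934340 m, Y 2136580 m, Z 5226960 m

WGS84: a = 6378137 m, e² = 0.006694380; N(φ) = a/√(1−e²sin²φ) = 6392652.285 m.
X = (N+h)·cosφ·cosλ = 2934343.649 m; Y = (N+h)·cosφ·sinλ = 2136584.724 m; Z = (N(1−e²)+h)·sinφ = 5226962.212 m.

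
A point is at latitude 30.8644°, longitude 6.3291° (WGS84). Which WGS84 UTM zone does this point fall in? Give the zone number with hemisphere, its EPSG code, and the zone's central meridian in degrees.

UTM zone = ⌊(λ + 180)/6⌋ + 1; 6.3291° ∈ [6°, 12°) → zone 32.
Hemisphere: N (φ ≥ 0).
Central meridian λ₀ = 6×32 − 183 = 9°.
EPSG code: 32632.

Zone 32N (EPSG:32632), central meridian 9°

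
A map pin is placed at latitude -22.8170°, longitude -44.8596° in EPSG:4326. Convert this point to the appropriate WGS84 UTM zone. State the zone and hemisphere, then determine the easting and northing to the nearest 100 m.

Longitude -44.8596° lies in the 6° band [-48°, -42°), giving zone 23; latitude is south of the equator, so 23S.
Zone 23 central meridian λ₀ = 6×23 − 183 = -45°; Δλ = +0.1404°.
Transverse Mercator on WGS84 with k₀ = 0.9996 gives E = 514407.740 m, N = 7476731.205 m.

Zone 23S: E 514400 m, N 7476700 m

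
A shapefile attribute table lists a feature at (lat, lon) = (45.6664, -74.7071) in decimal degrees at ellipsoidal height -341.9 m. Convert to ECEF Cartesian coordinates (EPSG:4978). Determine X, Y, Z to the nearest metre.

X 1177575 m, Y -4306585 m, Z 4539168 m

WGS84: a = 6378137 m, e² = 0.006694380; N(φ) = a/√(1−e²sin²φ) = 6389087.840 m.
X = (N+h)·cosφ·cosλ = 1177574.660 m; Y = (N+h)·cosφ·sinλ = -4306584.662 m; Z = (N(1−e²)+h)·sinφ = 4539168.251 m.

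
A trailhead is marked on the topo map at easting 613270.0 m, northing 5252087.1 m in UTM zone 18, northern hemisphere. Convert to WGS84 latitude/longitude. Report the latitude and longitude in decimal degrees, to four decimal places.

Zone 18N: λ₀ = -75°, k₀ = 0.9996, false easting 500000 m.
Meridian distance M = (N − FN)/k₀ = 5254188.8 m.
Inverse transverse Mercator on WGS84 gives φ = 47.41239978°, λ = -73.49850014°.

lat 47.4124°, lon -73.4985°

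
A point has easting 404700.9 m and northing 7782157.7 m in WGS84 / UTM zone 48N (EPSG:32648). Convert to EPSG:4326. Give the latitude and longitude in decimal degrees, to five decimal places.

Zone 48N: λ₀ = 105°, k₀ = 0.9996, false easting 500000 m.
Meridian distance M = (N − FN)/k₀ = 7785271.8 m.
Inverse transverse Mercator on WGS84 gives φ = 70.12839999°, λ = 102.48730058°.

lat 70.12840°, lon 102.48730°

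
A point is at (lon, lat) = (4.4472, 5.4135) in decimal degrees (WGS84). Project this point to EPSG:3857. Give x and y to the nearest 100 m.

x 495100 m, y 603500 m

Web Mercator is spherical with R = a = 6378137 m.
x = R·λ = 6378137 × 0.077618282 = 495060.039 m.
y = R·ln tan(π/4 + φ/2) = 6378137 × 0.094624291 = 603526.691 m.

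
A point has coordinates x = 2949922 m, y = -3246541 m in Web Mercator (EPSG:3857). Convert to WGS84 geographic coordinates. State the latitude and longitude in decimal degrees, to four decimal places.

R = 6378137 m. λ = x/R = 26.49960020°.
φ = 2·arctan(exp(y/R)) − 90° = 2·arctan(0.60109) − 90° = -27.98070223°.

lat -27.9807°, lon 26.4996°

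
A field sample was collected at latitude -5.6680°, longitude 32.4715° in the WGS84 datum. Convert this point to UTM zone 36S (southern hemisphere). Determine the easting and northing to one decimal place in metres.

Zone 36 central meridian λ₀ = 6×36 − 183 = 33°; Δλ = -0.5285°.
Transverse Mercator on WGS84 with k₀ = 0.9996 gives E = 441475.975 m, N = 9373468.558 m.

E 441476.0 m, N 9373468.6 m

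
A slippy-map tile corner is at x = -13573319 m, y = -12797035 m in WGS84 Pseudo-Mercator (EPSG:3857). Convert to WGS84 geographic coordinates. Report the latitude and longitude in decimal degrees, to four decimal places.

R = 6378137 m. λ = x/R = -121.93119914°.
φ = 2·arctan(exp(y/R)) − 90° = 2·arctan(0.13447) − 90° = -74.68240071°.

lat -74.6824°, lon -121.9312°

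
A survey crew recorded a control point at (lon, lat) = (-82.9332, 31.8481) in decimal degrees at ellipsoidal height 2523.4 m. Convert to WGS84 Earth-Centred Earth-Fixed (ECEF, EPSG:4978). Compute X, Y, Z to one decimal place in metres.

WGS84: a = 6378137 m, e² = 0.006694380; N(φ) = a/√(1−e²sin²φ) = 6384089.579 m.
X = (N+h)·cosφ·cosλ = 667431.836 m; Y = (N+h)·cosφ·sinλ = -5383896.052 m; Z = (N(1−e²)+h)·sinφ = 3347467.037 m.

X 667431.8 m, Y -5383896.1 m, Z 3347467.0 m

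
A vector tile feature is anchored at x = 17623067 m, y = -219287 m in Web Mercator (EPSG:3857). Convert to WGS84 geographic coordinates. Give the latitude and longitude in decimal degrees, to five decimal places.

R = 6378137 m. λ = x/R = 158.31070439°.
φ = 2·arctan(exp(y/R)) − 90° = 2·arctan(0.96620) − 90° = -1.96950067°.

lat -1.96950°, lon 158.31070°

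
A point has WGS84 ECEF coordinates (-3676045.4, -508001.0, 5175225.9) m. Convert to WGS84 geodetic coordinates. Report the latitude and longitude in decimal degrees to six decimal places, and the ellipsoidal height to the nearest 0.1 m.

λ = atan2(Y, X) = -172.13199986°; p = √(X²+Y²) = 3710980.3 m.
Bowring's method on WGS84 (a = 6378137 m, b = 6356752.314 m) gives φ = 54.53889964°, h = 4238.816 m.

lat 54.538900°, lon -172.132000°, h 4238.8 m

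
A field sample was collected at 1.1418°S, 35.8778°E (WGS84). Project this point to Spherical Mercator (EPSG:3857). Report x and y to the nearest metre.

x 3993898 m, y -127113 m

Web Mercator is spherical with R = a = 6378137 m.
x = R·λ = 6378137 × 0.626185738 = 3993898.427 m.
y = R·ln tan(π/4 + φ/2) = 6378137 × -0.019929489 = -127113.008 m.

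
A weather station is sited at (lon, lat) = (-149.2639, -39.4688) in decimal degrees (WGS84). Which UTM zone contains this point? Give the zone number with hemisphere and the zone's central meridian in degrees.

UTM zone = ⌊(λ + 180)/6⌋ + 1; -149.2639° ∈ [-150°, -144°) → zone 6.
Hemisphere: S (φ < 0).
Central meridian λ₀ = 6×6 − 183 = -147°.

Zone 6S, central meridian -147°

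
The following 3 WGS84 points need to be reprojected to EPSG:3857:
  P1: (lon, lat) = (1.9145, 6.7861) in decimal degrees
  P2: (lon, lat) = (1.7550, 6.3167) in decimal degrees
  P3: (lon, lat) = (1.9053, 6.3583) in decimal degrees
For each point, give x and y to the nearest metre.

P1: x 213121 m, y 757198 m; P2: x 195366 m, y 704601 m; P3: x 212097 m, y 709260 m

Web Mercator: x = R·λ, y = R·ln tan(π/4+φ/2), R = 6378137 m.
P1 (6.7861°, 1.9145°) → (213121.165, 757197.598) m.
P2 (6.3167°, 1.7550°) → (195365.706, 704600.615) m.
P3 (6.3583°, 1.9053°) → (212097.026, 709259.980) m.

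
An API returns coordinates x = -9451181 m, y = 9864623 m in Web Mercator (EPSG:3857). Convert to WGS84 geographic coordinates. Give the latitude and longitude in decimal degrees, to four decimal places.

R = 6378137 m. λ = x/R = -84.90140345°.
φ = 2·arctan(exp(y/R)) − 90° = 2·arctan(4.69562) − 90° = 65.95530115°.

lat 65.9553°, lon -84.9014°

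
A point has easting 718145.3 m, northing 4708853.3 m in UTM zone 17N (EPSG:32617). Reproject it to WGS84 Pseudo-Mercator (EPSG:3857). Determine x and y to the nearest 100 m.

x -8721300 m, y 5236400 m

Unproject from UTM 17N (λ₀ = -81°) → φ = 42.50130018°, λ = -78.34509971°.
Web Mercator (R = 6378137 m): x = -8721336.606 m, y = 5236370.096 m.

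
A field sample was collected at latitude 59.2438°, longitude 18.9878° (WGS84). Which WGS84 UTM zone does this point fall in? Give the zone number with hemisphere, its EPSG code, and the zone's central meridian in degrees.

Zone 34N (EPSG:32634), central meridian 21°

UTM zone = ⌊(λ + 180)/6⌋ + 1; 18.9878° ∈ [18°, 24°) → zone 34.
Hemisphere: N (φ ≥ 0).
Central meridian λ₀ = 6×34 − 183 = 21°.
EPSG code: 32634.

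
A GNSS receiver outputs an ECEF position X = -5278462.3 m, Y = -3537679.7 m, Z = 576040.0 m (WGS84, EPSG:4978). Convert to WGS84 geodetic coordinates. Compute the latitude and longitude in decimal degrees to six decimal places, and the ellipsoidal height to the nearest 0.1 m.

lat 5.214600°, lon -146.169600°, h 2411.5 m

λ = atan2(Y, X) = -146.16960018°; p = √(X²+Y²) = 6354316.8 m.
Bowring's method on WGS84 (a = 6378137 m, b = 6356752.314 m) gives φ = 5.21459973°, h = 2411.523 m.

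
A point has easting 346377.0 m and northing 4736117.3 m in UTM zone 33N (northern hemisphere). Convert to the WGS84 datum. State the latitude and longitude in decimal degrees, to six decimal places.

Zone 33N: λ₀ = 15°, k₀ = 0.9996, false easting 500000 m.
Meridian distance M = (N − FN)/k₀ = 4738012.5 m.
Inverse transverse Mercator on WGS84 gives φ = 42.76219984°, λ = 13.12249940°.

lat 42.762200°, lon 13.122499°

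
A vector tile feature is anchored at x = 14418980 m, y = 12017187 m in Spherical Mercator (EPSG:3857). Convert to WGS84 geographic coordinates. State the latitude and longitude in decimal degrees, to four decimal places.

R = 6378137 m. λ = x/R = 129.52790115°.
φ = 2·arctan(exp(y/R)) − 90° = 2·arctan(6.58057) − 90° = 72.71860022°.

lat 72.7186°, lon 129.5279°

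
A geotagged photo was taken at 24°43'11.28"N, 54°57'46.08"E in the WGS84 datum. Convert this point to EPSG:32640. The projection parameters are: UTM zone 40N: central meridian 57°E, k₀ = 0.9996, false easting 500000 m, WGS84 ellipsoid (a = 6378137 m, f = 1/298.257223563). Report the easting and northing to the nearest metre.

E 293935 m, N 2735455 m

Zone 40 central meridian λ₀ = 6×40 − 183 = 57°; Δλ = -2.0372°.
Transverse Mercator on WGS84 with k₀ = 0.9996 gives E = 293934.547 m, N = 2735454.587 m.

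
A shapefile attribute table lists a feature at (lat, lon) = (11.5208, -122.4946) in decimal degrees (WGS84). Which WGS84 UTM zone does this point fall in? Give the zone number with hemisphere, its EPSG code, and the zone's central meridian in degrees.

Zone 10N (EPSG:32610), central meridian -123°

UTM zone = ⌊(λ + 180)/6⌋ + 1; -122.4946° ∈ [-126°, -120°) → zone 10.
Hemisphere: N (φ ≥ 0).
Central meridian λ₀ = 6×10 − 183 = -123°.
EPSG code: 32610.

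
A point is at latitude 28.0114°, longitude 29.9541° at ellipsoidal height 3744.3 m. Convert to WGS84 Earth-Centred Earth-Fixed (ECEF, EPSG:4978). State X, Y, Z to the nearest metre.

WGS84: a = 6378137 m, e² = 0.006694380; N(φ) = a/√(1−e²sin²φ) = 6382851.102 m.
X = (N+h)·cosφ·cosλ = 4885282.582 m; Y = (N+h)·cosφ·sinλ = 2815303.452 m; Z = (N(1−e²)+h)·sinφ = 2979379.184 m.

X 4885283 m, Y 2815303 m, Z 2979379 m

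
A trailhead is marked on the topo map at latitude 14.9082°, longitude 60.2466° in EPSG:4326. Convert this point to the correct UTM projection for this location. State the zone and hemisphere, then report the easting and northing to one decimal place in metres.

Zone 41N: E 203763.4 m, N 1650004.8 m

Longitude 60.2466° lies in the 6° band [60°, 66°), giving zone 41; latitude is north of the equator, so 41N.
Zone 41 central meridian λ₀ = 6×41 − 183 = 63°; Δλ = -2.7534°.
Transverse Mercator on WGS84 with k₀ = 0.9996 gives E = 203763.421 m, N = 1650004.818 m.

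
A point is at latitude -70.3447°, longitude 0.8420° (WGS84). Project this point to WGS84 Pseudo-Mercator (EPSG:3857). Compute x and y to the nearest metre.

x 93731 m, y -11181846 m

Web Mercator is spherical with R = a = 6378137 m.
x = R·λ = 6378137 × 0.014695672 = 93731.011 m.
y = R·ln tan(π/4 + φ/2) = 6378137 × -1.753152314 = -11181845.639 m.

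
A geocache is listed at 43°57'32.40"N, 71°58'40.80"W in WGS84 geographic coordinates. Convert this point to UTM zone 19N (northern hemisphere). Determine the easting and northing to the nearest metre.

E 261073 m, N 4871631 m

Zone 19 central meridian λ₀ = 6×19 − 183 = -69°; Δλ = -2.9780°.
Transverse Mercator on WGS84 with k₀ = 0.9996 gives E = 261073.084 m, N = 4871631.157 m.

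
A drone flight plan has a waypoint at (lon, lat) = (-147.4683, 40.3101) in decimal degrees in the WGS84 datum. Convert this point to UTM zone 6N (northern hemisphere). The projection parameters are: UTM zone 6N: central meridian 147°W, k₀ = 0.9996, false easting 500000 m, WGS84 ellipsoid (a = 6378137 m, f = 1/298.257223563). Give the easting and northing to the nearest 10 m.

Zone 6 central meridian λ₀ = 6×6 − 183 = -147°; Δλ = -0.4683°.
Transverse Mercator on WGS84 with k₀ = 0.9996 gives E = 460207.390 m, N = 4462281.414 m.

E 460210 m, N 4462280 m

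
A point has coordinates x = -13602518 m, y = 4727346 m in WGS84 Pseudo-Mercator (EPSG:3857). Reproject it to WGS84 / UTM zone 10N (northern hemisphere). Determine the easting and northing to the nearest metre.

E 569798 m, N 4321481 m

Web Mercator inverse (R = 6378137 m) → φ = 39.03960334°, λ = -122.19349822°.
UTM 10N forward: E = 569797.937 m, N = 4321480.847 m.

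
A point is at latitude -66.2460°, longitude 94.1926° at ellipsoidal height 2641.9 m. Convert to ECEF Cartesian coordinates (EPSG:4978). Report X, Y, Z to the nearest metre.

WGS84: a = 6378137 m, e² = 0.006694380; N(φ) = a/√(1−e²sin²φ) = 6396097.431 m.
X = (N+h)·cosφ·cosλ = -188437.985 m; Y = (N+h)·cosφ·sinλ = 2570582.441 m; Z = (N(1−e²)+h)·sinφ = -5817469.116 m.

X -188438 m, Y 2570582 m, Z -5817469 m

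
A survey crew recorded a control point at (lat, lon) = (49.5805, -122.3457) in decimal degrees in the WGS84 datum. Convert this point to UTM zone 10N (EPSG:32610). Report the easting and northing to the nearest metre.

Zone 10 central meridian λ₀ = 6×10 − 183 = -123°; Δλ = +0.6543°.
Transverse Mercator on WGS84 with k₀ = 0.9996 gives E = 547298.356 m, N = 5492196.082 m.

E 547298 m, N 5492196 m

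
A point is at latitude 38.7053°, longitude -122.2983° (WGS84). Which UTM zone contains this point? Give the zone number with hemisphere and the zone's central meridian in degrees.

UTM zone = ⌊(λ + 180)/6⌋ + 1; -122.2983° ∈ [-126°, -120°) → zone 10.
Hemisphere: N (φ ≥ 0).
Central meridian λ₀ = 6×10 − 183 = -123°.

Zone 10N, central meridian -123°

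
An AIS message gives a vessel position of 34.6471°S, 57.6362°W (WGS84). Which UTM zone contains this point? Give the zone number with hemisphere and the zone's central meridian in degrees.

UTM zone = ⌊(λ + 180)/6⌋ + 1; -57.6362° ∈ [-60°, -54°) → zone 21.
Hemisphere: S (φ < 0).
Central meridian λ₀ = 6×21 − 183 = -57°.

Zone 21S, central meridian -57°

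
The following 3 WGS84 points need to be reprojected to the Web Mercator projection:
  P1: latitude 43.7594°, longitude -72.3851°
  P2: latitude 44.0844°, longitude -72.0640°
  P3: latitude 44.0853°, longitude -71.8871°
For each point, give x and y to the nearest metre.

Web Mercator: x = R·λ, y = R·ln tan(π/4+φ/2), R = 6378137 m.
P1 (43.7594°, -72.3851°) → (-8057872.473, 5428283.961) m.
P2 (44.0844°, -72.0640°) → (-8022127.785, 5478512.581) m.
P3 (44.0853°, -71.8871°) → (-8002435.367, 5478652.058) m.

P1: x -8057872 m, y 5428284 m; P2: x -8022128 m, y 5478513 m; P3: x -8002435 m, y 5478652 m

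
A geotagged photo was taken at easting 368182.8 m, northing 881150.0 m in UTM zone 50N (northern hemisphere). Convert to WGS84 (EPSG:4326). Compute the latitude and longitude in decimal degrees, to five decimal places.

lat 7.96980°, lon 115.80400°

Zone 50N: λ₀ = 117°, k₀ = 0.9996, false easting 500000 m.
Meridian distance M = (N − FN)/k₀ = 881502.6 m.
Inverse transverse Mercator on WGS84 gives φ = 7.96980025°, λ = 115.80399978°.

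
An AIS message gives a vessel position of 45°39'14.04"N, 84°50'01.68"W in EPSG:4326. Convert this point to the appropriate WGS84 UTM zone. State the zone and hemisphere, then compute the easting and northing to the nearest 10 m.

Zone 16N: E 668780 m, N 5057880 m

Longitude -84.8338° lies in the 6° band [-90°, -84°), giving zone 16; latitude is north of the equator, so 16N.
Zone 16 central meridian λ₀ = 6×16 − 183 = -87°; Δλ = +2.1662°.
Transverse Mercator on WGS84 with k₀ = 0.9996 gives E = 668775.737 m, N = 5057876.728 m.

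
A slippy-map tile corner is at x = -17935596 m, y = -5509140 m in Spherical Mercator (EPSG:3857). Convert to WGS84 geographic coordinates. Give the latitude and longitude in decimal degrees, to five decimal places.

lat -44.28170°, lon -161.11820°

R = 6378137 m. λ = x/R = -161.11820017°.
φ = 2·arctan(exp(y/R)) − 90° = 2·arctan(0.42158) − 90° = -44.28170063°.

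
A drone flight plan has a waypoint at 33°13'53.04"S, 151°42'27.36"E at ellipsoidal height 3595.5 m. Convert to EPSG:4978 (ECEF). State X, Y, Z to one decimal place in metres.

X -4705132.7 m, Y 2532647.9 m, Z -3477424.2 m

WGS84: a = 6378137 m, e² = 0.006694380; N(φ) = a/√(1−e²sin²φ) = 6384558.333 m.
X = (N+h)·cosφ·cosλ = -4705132.717 m; Y = (N+h)·cosφ·sinλ = 2532647.945 m; Z = (N(1−e²)+h)·sinφ = -3477424.216 m.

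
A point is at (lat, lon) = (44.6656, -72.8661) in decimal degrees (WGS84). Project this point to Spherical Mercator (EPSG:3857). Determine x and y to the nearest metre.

Web Mercator is spherical with R = a = 6378137 m.
x = R·λ = 6378137 × -1.271753358 = -8111417.148 m.
y = R·ln tan(π/4 + φ/2) = 6378137 × 0.873143644 = 5569029.785 m.

x -8111417 m, y 5569030 m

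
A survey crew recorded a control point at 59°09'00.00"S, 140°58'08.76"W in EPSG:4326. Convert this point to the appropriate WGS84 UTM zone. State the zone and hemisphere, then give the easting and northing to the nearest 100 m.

Longitude -140.9691° lies in the 6° band [-144°, -138°), giving zone 7; latitude is south of the equator, so 7S.
Zone 7 central meridian λ₀ = 6×7 − 183 = -141°; Δλ = +0.0309°.
Transverse Mercator on WGS84 with k₀ = 0.9996 gives E = 501767.549 m, N = 3443244.793 m.

Zone 7S: E 501800 m, N 3443200 m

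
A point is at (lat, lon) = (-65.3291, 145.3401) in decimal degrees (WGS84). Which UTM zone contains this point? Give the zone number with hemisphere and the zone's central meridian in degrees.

Zone 55S, central meridian 147°

UTM zone = ⌊(λ + 180)/6⌋ + 1; 145.3401° ∈ [144°, 150°) → zone 55.
Hemisphere: S (φ < 0).
Central meridian λ₀ = 6×55 − 183 = 147°.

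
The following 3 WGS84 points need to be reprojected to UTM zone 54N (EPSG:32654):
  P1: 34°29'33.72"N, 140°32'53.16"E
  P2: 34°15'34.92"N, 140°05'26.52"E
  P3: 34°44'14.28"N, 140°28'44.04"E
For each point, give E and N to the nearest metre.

UTM zone 54N: λ₀ = 141°, k₀ = 0.9996.
P1 (34.4927°, 140.5481°) → (458510.342, 3816880.431) m.
P2 (34.2597°, 140.0907°) → (416283.224, 3791325.594) m.
P3 (34.7373°, 140.4789°) → (452297.059, 3844034.874) m.

P1: E 458510 m, N 3816880 m; P2: E 416283 m, N 3791326 m; P3: E 452297 m, N 3844035 m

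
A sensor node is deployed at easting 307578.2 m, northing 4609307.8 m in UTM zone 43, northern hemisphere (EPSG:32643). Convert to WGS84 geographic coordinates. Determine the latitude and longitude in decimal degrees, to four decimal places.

Zone 43N: λ₀ = 75°, k₀ = 0.9996, false easting 500000 m.
Meridian distance M = (N − FN)/k₀ = 4611152.3 m.
Inverse transverse Mercator on WGS84 gives φ = 41.61229976°, λ = 72.69060018°.

lat 41.6123°, lon 72.6906°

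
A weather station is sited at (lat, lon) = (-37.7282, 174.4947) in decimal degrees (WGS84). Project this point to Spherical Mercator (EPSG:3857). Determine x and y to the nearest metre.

Web Mercator is spherical with R = a = 6378137 m.
x = R·λ = 6378137 × 3.045507042 = 19424661.150 m.
y = R·ln tan(π/4 + φ/2) = 6378137 × -0.711979129 = -4541100.423 m.

x 19424661 m, y -4541100 m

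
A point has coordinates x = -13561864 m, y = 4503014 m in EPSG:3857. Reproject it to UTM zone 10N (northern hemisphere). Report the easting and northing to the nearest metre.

Web Mercator inverse (R = 6378137 m) → φ = 37.45710284°, λ = -121.82829712°.
UTM 10N forward: E = 603628.021 m, N = 4146226.701 m.

E 603628 m, N 4146227 m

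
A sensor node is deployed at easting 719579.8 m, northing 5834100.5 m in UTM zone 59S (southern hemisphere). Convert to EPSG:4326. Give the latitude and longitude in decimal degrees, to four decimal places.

Zone 59S: λ₀ = 171°, k₀ = 0.9996, false easting 500000 m, false northing 10000000 m.
Meridian distance M = (N − FN)/k₀ = -4167566.5 m.
Inverse transverse Mercator on WGS84 gives φ = -37.61399985°, λ = 173.48779949°.

lat -37.6140°, lon 173.4878°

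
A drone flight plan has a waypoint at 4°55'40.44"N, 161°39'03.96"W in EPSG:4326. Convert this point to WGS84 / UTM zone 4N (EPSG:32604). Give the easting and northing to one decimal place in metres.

E 205978.1 m, N 545279.1 m

Zone 4 central meridian λ₀ = 6×4 − 183 = -159°; Δλ = -2.6511°.
Transverse Mercator on WGS84 with k₀ = 0.9996 gives E = 205978.052 m, N = 545279.126 m.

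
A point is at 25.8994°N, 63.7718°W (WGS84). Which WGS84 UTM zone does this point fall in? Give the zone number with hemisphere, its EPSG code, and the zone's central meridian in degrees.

UTM zone = ⌊(λ + 180)/6⌋ + 1; -63.7718° ∈ [-66°, -60°) → zone 20.
Hemisphere: N (φ ≥ 0).
Central meridian λ₀ = 6×20 − 183 = -63°.
EPSG code: 32620.

Zone 20N (EPSG:32620), central meridian -63°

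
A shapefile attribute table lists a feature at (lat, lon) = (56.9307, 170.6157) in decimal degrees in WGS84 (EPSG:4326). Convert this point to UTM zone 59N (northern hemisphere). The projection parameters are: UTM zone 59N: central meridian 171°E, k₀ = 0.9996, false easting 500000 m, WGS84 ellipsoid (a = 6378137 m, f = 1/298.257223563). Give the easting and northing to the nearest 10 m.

E 476610 m, N 6309740 m

Zone 59 central meridian λ₀ = 6×59 − 183 = 171°; Δλ = -0.3843°.
Transverse Mercator on WGS84 with k₀ = 0.9996 gives E = 476611.285 m, N = 6309737.543 m.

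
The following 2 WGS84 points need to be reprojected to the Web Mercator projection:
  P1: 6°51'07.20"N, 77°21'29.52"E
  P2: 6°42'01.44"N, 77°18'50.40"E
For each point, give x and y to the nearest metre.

P1: x 8611475 m, y 764586 m; P2: x 8606555 m, y 747591 m

Web Mercator: x = R·λ, y = R·ln tan(π/4+φ/2), R = 6378137 m.
P1 (6.8520°, 77.3582°) → (8611475.433, 764585.816) m.
P2 (6.7004°, 77.3140°) → (8606555.111, 747591.061) m.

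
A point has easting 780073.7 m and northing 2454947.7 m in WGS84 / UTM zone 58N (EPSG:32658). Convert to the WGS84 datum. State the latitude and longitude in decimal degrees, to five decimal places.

Zone 58N: λ₀ = 165°, k₀ = 0.9996, false easting 500000 m.
Meridian distance M = (N − FN)/k₀ = 2455930.1 m.
Inverse transverse Mercator on WGS84 gives φ = 22.17719956°, λ = 167.71599993°.

lat 22.17720°, lon 167.71600°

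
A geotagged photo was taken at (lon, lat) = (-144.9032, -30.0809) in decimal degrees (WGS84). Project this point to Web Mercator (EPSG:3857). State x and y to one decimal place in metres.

x -16130550.4 m, y -3513953.0 m

Web Mercator is spherical with R = a = 6378137 m.
x = R·λ = 6378137 × -2.529037937 = -16130550.438 m.
y = R·ln tan(π/4 + φ/2) = 6378137 × -0.550937214 = -3513953.029 m.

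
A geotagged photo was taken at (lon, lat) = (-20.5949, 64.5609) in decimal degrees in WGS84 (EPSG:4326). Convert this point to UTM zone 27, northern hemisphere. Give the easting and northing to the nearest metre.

E 519416 m, N 7159581 m

Zone 27 central meridian λ₀ = 6×27 − 183 = -21°; Δλ = +0.4051°.
Transverse Mercator on WGS84 with k₀ = 0.9996 gives E = 519416.071 m, N = 7159581.200 m.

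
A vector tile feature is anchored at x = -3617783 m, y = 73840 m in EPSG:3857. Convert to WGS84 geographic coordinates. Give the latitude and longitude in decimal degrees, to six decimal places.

lat 0.663301°, lon -32.499098°

R = 6378137 m. λ = x/R = -32.49909764°.
φ = 2·arctan(exp(y/R)) − 90° = 2·arctan(1.01164) − 90° = 0.66330119°.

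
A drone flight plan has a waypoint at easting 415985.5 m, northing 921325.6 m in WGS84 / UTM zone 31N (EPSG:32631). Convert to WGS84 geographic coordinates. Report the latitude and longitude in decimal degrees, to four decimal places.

Zone 31N: λ₀ = 3°, k₀ = 0.9996, false easting 500000 m.
Meridian distance M = (N − FN)/k₀ = 921694.3 m.
Inverse transverse Mercator on WGS84 gives φ = 8.33420029°, λ = 2.23699981°.

lat 8.3342°, lon 2.2370°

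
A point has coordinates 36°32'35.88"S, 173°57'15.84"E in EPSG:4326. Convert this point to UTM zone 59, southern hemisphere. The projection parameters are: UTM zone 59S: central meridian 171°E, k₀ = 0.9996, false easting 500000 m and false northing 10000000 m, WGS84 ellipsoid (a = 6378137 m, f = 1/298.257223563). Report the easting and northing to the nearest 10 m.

E 764470 m, N 5951730 m

Zone 59 central meridian λ₀ = 6×59 − 183 = 171°; Δλ = +2.9544°.
Transverse Mercator on WGS84 with k₀ = 0.9996 gives E = 764469.071 m, N = 5951726.849 m.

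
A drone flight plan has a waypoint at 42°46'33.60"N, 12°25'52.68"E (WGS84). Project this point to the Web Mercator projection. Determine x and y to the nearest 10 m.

Web Mercator is spherical with R = a = 6378137 m.
x = R·λ = 6378137 × 0.216967115 = 1383845.986 m.
y = R·ln tan(π/4 + φ/2) = 6378137 × 0.827504752 = 5277938.676 m.

x 1383850 m, y 5277940 m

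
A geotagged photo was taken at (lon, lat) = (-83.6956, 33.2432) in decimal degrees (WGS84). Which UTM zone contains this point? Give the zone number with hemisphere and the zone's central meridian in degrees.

Zone 17N, central meridian -81°

UTM zone = ⌊(λ + 180)/6⌋ + 1; -83.6956° ∈ [-84°, -78°) → zone 17.
Hemisphere: N (φ ≥ 0).
Central meridian λ₀ = 6×17 − 183 = -81°.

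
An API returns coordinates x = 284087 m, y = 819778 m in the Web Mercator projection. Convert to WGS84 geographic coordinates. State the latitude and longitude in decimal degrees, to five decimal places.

lat 7.34400°, lon 2.55200°

R = 6378137 m. λ = x/R = 2.55199694°.
φ = 2·arctan(exp(y/R)) − 90° = 2·arctan(1.13715) − 90° = 7.34399858°.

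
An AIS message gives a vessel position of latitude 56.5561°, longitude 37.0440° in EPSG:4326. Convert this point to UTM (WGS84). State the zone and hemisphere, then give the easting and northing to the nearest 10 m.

Longitude 37.0440° lies in the 6° band [36°, 42°), giving zone 37; latitude is north of the equator, so 37N.
Zone 37 central meridian λ₀ = 6×37 − 183 = 39°; Δλ = -1.9560°.
Transverse Mercator on WGS84 with k₀ = 0.9996 gives E = 379775.190 m, N = 6269687.453 m.

Zone 37N: E 379780 m, N 6269690 m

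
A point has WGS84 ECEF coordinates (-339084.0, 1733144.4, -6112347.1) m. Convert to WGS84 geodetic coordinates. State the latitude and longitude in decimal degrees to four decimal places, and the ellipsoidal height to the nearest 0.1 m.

λ = atan2(Y, X) = 101.06990107°; p = √(X²+Y²) = 1766003.2 m.
Bowring's method on WGS84 (a = 6378137 m, b = 6356752.314 m) gives φ = -73.98700031°, h = 3962.209 m.

lat -73.9870°, lon 101.0699°, h 3962.2 m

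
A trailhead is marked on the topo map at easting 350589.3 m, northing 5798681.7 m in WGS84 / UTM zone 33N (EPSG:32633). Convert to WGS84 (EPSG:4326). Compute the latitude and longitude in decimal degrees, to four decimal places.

Zone 33N: λ₀ = 15°, k₀ = 0.9996, false easting 500000 m.
Meridian distance M = (N − FN)/k₀ = 5801002.1 m.
Inverse transverse Mercator on WGS84 gives φ = 52.31810040°, λ = 12.80789959°.

lat 52.3181°, lon 12.8079°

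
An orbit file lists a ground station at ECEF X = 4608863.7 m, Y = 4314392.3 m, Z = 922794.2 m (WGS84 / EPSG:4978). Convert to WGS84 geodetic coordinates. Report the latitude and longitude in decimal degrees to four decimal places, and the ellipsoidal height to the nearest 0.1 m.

λ = atan2(Y, X) = 43.10989983°; p = √(X²+Y²) = 6313129.6 m.
Bowring's method on WGS84 (a = 6378137 m, b = 6356752.314 m) gives φ = 8.37130033°, h = 2528.434 m.

lat 8.3713°, lon 43.1099°, h 2528.4 m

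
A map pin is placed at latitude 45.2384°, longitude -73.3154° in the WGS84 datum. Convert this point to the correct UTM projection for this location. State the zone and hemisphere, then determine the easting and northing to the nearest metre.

Longitude -73.3154° lies in the 6° band [-78°, -72°), giving zone 18; latitude is north of the equator, so 18N.
Zone 18 central meridian λ₀ = 6×18 − 183 = -75°; Δλ = +1.6846°.
Transverse Mercator on WGS84 with k₀ = 0.9996 gives E = 632220.371 m, N = 5010814.525 m.

Zone 18N: E 632220 m, N 5010815 m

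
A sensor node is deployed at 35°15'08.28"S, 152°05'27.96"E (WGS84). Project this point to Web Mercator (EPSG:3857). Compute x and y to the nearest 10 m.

x 16930700 m, y -4198220 m

Web Mercator is spherical with R = a = 6378137 m.
x = R·λ = 6378137 × 2.654490458 = 16930703.806 m.
y = R·ln tan(π/4 + φ/2) = 6378137 × -0.658220541 = -4198220.785 m.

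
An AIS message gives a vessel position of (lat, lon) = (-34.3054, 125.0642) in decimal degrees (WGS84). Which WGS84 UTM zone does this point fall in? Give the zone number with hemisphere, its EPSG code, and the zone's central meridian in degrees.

UTM zone = ⌊(λ + 180)/6⌋ + 1; 125.0642° ∈ [120°, 126°) → zone 51.
Hemisphere: S (φ < 0).
Central meridian λ₀ = 6×51 − 183 = 123°.
EPSG code: 32751.

Zone 51S (EPSG:32751), central meridian 123°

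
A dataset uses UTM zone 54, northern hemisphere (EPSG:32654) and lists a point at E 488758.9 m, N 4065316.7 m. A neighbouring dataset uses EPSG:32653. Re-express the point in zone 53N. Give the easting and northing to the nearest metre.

UTM 54N → geographic: φ = 36.73349991°, λ = 140.87409959°.
UTM 53N (λ₀ = 135°) forward: E = 1024735.717 m, N = 4081429.727 m.

E 1024736 m, N 4081430 m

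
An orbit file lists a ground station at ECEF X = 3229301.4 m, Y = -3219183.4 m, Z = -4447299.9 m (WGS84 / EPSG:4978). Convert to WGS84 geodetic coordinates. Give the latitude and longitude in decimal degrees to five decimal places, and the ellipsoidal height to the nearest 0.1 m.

λ = atan2(Y, X) = -44.91010009°; p = √(X²+Y²) = 4559772.9 m.
Bowring's method on WGS84 (a = 6378137 m, b = 6356752.314 m) gives φ = -44.47689957°, h = 1774.080 m.

lat -44.47690°, lon -44.91010°, h 1774.1 m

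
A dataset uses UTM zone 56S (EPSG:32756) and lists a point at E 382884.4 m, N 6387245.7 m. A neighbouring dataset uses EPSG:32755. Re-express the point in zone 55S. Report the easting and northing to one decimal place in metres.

E 945824.6 m, N 6377948.4 m

UTM 56S → geographic: φ = -32.64620029°, λ = 151.75129989°.
UTM 55S (λ₀ = 147°) forward: E = 945824.619 m, N = 6377948.406 m.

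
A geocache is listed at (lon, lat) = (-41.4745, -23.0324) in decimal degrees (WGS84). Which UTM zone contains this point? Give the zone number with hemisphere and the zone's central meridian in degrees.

Zone 24S, central meridian -39°

UTM zone = ⌊(λ + 180)/6⌋ + 1; -41.4745° ∈ [-42°, -36°) → zone 24.
Hemisphere: S (φ < 0).
Central meridian λ₀ = 6×24 − 183 = -39°.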